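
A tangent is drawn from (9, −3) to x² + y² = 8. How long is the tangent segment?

√82

The centre is (0, 0) and r = 2√2. The square of the distance from P to the centre is 81 + 9 = 90.
Power of the point: PT² = |PO|² − r² = 82, so PT = √82.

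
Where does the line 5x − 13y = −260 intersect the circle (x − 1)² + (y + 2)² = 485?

Express y = (260 + 5x)/13 and substitute into the circle:
194x² + 2522x = 0  ⟹  x² + 13x = 0
x = 0 or x = −13, giving (0, 20) and (−13, 15).

(−13, 15) and (0, 20)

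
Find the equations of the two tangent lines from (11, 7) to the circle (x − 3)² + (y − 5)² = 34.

3x + 5y = 68 and 5x − 3y = 34

Let a tangent through (11, 7) have slope m. Its distance from (3, 5) must equal √34:
(−8m − (−2))² = 34(m² + 1)
15m² − 16m − 15 = 0, so m = −3/5 or m = 5/3.
With m = −3/5: 3x + 5y = 68. With m = 5/3: 5x − 3y = 34.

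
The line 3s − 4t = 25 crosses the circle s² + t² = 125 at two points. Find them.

(−5, −10) and (11, 2)

From the line, t = (−25 + 3s)/4. Substituting:
25s² − 150s − 1375 = 0  ⟹  s² − 6s − 55 = 0
s = 11 or s = −5, giving (11, 2) and (−5, −10).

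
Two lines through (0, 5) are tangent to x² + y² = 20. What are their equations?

x + 2y = 10 and x − 2y = −10

Write the tangent as mx − y + (5 − m·(0)) = 0 and set its distance from the centre to 2√5:
[m·(0) − (−5)]² = 20(m² + 1)
4m² − 1 = 0, so m = −1/2 or m = 1/2.
Through (0, 5) these give x + 2y = 10 and x − 2y = −10.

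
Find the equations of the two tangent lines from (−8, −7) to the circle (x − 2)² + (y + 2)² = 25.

4x − 3y = −11 and y = −7

Let a tangent through (−8, −7) have slope m. Its distance from (2, −2) must equal 5:
(10m − (5))² = 25(m² + 1)
3m² − 4m = 0, so m = 4/3 or m = 0.
With m = 4/3: 4x − 3y = −11. With m = 0: y = −7.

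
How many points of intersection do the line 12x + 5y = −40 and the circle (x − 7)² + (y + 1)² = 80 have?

0

Substituting the line into the circle gives 169x² + 490x + 450 = 0.
Discriminant = (490)² − 4·169·(450) = −64100 < 0.
No real roots: the line does not meet the circle.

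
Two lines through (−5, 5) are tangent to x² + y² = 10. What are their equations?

A line y − (5) = m(x − (−5)) is tangent when its distance from (0, 0) is √10:
(5m − (−5))² = 10(m² + 1)
3m² + 10m + 3 = 0, so m = −1/3 or m = −3.
Through (−5, 5) these give x + 3y = 10 and 3x + y = −10.

x + 3y = 10 and 3x + y = −10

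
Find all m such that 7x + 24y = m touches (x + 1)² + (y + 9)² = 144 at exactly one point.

For a tangent, require d(centre, line) = r = 12.
|7·(−1) + 24·(−9) − m| / √625 = 12
|m − (−223)| = 12·25, so m = 77 or m = −523.

m = −523 or m = 77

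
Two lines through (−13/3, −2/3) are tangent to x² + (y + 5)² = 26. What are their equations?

A line y − (−2/3) = m(x − (−13/3)) is tangent when its distance from (0, −5) is √26:
[m·(13/3) − (−13/3)]² = 26(m² + 1)
5m² − 26m + 5 = 0, so m = 5 or m = 1/5.
With m = 5: 5x − y = −21. With m = 1/5: x − 5y = −1.

5x − y = −21 and x − 5y = −1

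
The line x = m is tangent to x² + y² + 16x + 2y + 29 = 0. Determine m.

For a tangent, require d(centre, line) = r = 6.
|1·(−8) + 0·(−1) − m| / √1 = 6
|m − (−8)| = 6, so m = −2 or m = −14.

m = −14 or m = −2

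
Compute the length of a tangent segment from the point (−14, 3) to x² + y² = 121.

2√21

The centre is (0, 0) and r = 11. The square of the distance from P to the centre is 196 + 9 = 205.
By the tangent–radius right angle, tangent length = √(|PO|² − r²) = √84 = 2√21.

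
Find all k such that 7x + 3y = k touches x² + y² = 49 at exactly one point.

Tangency holds when the distance from the centre (0, 0) to the line equals the radius 7:
|7·0 + 3·0 − k| / √58 = 7
|k| = 7√58.

k = ±7√58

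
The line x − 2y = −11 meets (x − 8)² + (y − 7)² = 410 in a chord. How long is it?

18√5

Express y = (11 + x)/2 and substitute into the circle:
5x² − 70x − 1375 = 0  ⟹  x² − 14x − 275 = 0
x = 25 or x = −11, giving (25, 18) and (−11, 0).
|(25, 18) − (−11, 0)| = √((36)² + (18)²) = 18√5.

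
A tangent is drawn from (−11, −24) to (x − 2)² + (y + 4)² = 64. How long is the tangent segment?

√505

The centre is (2, −4) and r = 8. The square of the distance from P to the centre is 169 + 400 = 569.
By the tangent–radius right angle, tangent length = √(|PO|² − r²) = √505.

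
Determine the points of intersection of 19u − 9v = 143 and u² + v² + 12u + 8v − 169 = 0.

Express v = (−143 + 19u)/9 and substitute into the circle:
442u² − 3094u − 3536 = 0  ⟹  u² − 7u − 8 = 0
u = 8 or u = −1, giving (8, 1) and (−1, −18).

(−1, −18) and (8, 1)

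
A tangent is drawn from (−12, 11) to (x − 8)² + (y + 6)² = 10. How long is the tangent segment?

√679

The centre is (8, −6) and r = √10. The square of the distance from P to the centre is 400 + 289 = 689.
By the tangent–radius right angle, tangent length = √(|PO|² − r²) = √679.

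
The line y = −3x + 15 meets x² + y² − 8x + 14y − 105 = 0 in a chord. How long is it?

The distance from (4, −7) to the line is 10/√10, and r² = 170.
Half the chord is √(r² − d²) = √(160), so the full chord is 8√10.

8√10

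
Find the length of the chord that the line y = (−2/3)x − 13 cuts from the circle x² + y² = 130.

Express y = (−39 − 2x)/3 and substitute into the circle:
13x² + 156x + 351 = 0  ⟹  x² + 12x + 27 = 0
x = −3 or x = −9, giving (−3, −11) and (−9, −7).
Chord length = distance between (−3, −11) and (−9, −7) = √52 = 2√13.

2√13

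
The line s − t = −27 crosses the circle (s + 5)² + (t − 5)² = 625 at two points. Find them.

(−29, −2) and (2, 29)

Substitute t = s + 27:
2s² + 54s − 116 = 0  ⟹  s² + 27s − 58 = 0
s = 2 or s = −29, giving (2, 29) and (−29, −2).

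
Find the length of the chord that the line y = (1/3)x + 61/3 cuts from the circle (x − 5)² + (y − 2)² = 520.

Centre (5, 2), r² = 520. Perpendicular distance d from centre to line = |60| / √10 = 60/√10.
Chord = 2√(r² − d²) = 2·√(160) = 8√10.

8√10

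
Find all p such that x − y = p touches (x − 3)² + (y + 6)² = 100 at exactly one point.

p = 9 ± 10√2

For a tangent, require d(centre, line) = r = 10.
|1·3 − 1·(−6) − p| / √2 = 10
|p − (9)| = 10√2.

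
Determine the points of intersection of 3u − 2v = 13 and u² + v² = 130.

From the line, v = (−13 + 3u)/2. Substituting:
13u² − 78u − 351 = 0  ⟹  u² − 6u − 27 = 0
u = 9 or u = −3, giving (9, 7) and (−3, −11).

(−3, −11) and (9, 7)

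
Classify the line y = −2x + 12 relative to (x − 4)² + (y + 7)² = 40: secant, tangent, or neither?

secant

Substituting the line into the circle gives 5x² − 84x + 337 = 0.
Δ = 7056 − 6740 = 316.
Two real roots: the line is a secant.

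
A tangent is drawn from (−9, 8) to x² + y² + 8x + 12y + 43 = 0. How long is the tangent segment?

2√53

With centre O = (−4, −6), |OP|² = 221 and r² = 9.
By the tangent–radius right angle, tangent length = √(|PO|² − r²) = √212 = 2√53.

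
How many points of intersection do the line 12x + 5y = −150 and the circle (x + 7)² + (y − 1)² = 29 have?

Substituting the line into the circle gives 169x² + 4070x + 24525 = 0.
Discriminant = (4070)² − 4·169·(24525) = −14000 < 0.
No real roots: the line does not meet the circle.

0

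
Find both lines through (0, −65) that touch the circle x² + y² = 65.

Write the tangent as mx − y + (−65 − m·(0)) = 0 and set its distance from the centre to √65:
(0m − (65))² = 65(m² + 1)
m² − 64 = 0, so m = −8 or m = 8.
Through (0, −65) these give 8x + y = −65 and 8x − y = 65.

8x + y = −65 and 8x − y = 65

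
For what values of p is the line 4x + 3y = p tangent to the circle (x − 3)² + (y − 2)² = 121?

p = −37 or p = 73

For a tangent, require d(centre, line) = r = 11.
|4·3 + 3·2 − p| / √25 = 11
|p − (18)| = 11·5, so p = 73 or p = −37.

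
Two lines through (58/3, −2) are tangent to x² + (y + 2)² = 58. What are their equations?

Write the tangent as mx − y + (−2 − m·(58/3)) = 0 and set its distance from the centre to √58:
[m·(−58/3) − (0)]² = 58(m² + 1)
49m² − 9 = 0, so m = −3/7 or m = 3/7.
With m = −3/7: 3x + 7y = 44. With m = 3/7: 3x − 7y = 72.

3x + 7y = 44 and 3x − 7y = 72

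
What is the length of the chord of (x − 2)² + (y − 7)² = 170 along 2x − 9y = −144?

2√85

The distance from (2, 7) to the line is 85/√85, and r² = 170.
Chord = 2√(r² − d²) = 2·√(85) = 2√85.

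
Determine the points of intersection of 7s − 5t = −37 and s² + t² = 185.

(−11, −8) and (4, 13)

From the line, t = (37 + 7s)/5. Substituting:
74s² + 518s − 3256 = 0  ⟹  s² + 7s − 44 = 0
s = 4 or s = −11, giving (4, 13) and (−11, −8).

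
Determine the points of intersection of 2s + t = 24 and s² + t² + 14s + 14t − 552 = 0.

(4, 16) and (18, −12)

Substitute t = −2s + 24:
5s² − 110s + 360 = 0  ⟹  s² − 22s + 72 = 0
s = 18 or s = 4, giving (18, −12) and (4, 16).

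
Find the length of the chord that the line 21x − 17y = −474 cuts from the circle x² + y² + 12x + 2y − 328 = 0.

Centre (−6, −1), r² = 365. Perpendicular distance d from centre to line = |365| / √730 = 365/√730.
Chord = 2√(r² − d²) = 2·√(365/2) = √730.

√730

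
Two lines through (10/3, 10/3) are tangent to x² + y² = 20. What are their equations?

2x + y = 10 and x + 2y = 10

A line y − (10/3) = m(x − (10/3)) is tangent when its distance from (0, 0) is 2√5:
(−10/3m − (−10/3))² = 20(m² + 1)
2m² + 5m + 2 = 0, so m = −2 or m = −1/2.
Through (10/3, 10/3) these give 2x + y = 10 and x + 2y = 10.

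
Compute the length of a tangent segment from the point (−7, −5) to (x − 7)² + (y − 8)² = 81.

2√71

With centre O = (7, 8), |OP|² = 365 and r² = 81.
Power of the point: PT² = |PO|² − r² = 284, so PT = 2√71.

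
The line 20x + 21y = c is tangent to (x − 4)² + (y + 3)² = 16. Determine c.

c = −99 or c = 133

Tangency holds when the distance from the centre (4, −3) to the line equals the radius 4:
|20·4 + 21·(−3) − c| / √841 = 4
|c − (17)| = 4·29, so c = 133 or c = −99.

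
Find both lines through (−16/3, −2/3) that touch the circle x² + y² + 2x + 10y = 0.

Let a tangent through (−16/3, −2/3) have slope m. Its distance from (−1, −5) must equal √26:
[m·(13/3) − (−13/3)]² = 26(m² + 1)
5m² − 26m + 5 = 0, so m = 1/5 or m = 5.
With m = 1/5: x − 5y = −2. With m = 5: 5x − y = −26.

x − 5y = −2 and 5x − y = −26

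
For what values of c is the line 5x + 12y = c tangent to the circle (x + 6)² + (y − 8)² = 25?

c = 1 or c = 131

The line touches the circle iff its distance from (−6, 8) is 5:
|5·(−6) + 12·8 − c| / √169 = 5
|c − (66)| = 5·13, so c = 131 or c = 1.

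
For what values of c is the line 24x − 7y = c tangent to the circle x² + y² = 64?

c = −200 or c = 200

The line touches the circle iff its distance from (0, 0) is 8:
|24·0 − 7·0 − c| / √625 = 8
|c| = 8·25, so c = 200 or c = −200.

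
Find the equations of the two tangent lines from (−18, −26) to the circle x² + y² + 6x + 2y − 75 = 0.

Let a tangent through (−18, −26) have slope m. Its distance from (−3, −1) must equal √85:
[m·(15) − (25)]² = 85(m² + 1)
14m² − 75m + 54 = 0, so m = 6/7 or m = 9/2.
Through (−18, −26) these give 6x − 7y = 74 and 9x − 2y = −110.

6x − 7y = 74 and 9x − 2y = −110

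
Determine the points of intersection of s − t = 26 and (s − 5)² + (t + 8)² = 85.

Substitute t = s − 26:
2s² − 46s + 264 = 0  ⟹  s² − 23s + 132 = 0
s = 12 or s = 11, giving (12, −14) and (11, −15).

(11, −15) and (12, −14)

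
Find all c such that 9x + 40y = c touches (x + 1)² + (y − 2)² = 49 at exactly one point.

c = −216 or c = 358

For a tangent, require d(centre, line) = r = 7.
|9·(−1) + 40·2 − c| / √1681 = 7
|c − (71)| = 7·41, so c = 358 or c = −216.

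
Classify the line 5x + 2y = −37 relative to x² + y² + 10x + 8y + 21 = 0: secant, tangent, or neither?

secant

d² = (5·(−5) + 2·(−4) − (−37))²/29 = 16/29; r² = 20.
Since d² < r², the line cuts the circle twice.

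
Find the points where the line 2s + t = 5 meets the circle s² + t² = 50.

Express t = −2s + 5 and substitute into the circle:
5s² − 20s − 25 = 0  ⟹  s² − 4s − 5 = 0
s = 5 or s = −1, giving (5, −5) and (−1, 7).

(−1, 7) and (5, −5)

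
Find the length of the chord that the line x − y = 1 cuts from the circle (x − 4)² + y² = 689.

37√2

Centre (4, 0), r² = 689. Perpendicular distance d from centre to line = |3| / √2 = 3/√2.
Chord = 2√(r² − d²) = 2·√(1369/2) = 37√2.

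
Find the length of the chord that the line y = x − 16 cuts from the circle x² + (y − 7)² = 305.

9√2

Substitute y = x − 16:
2x² − 46x + 224 = 0  ⟹  x² − 23x + 112 = 0
x = 16 or x = 7, giving (16, 0) and (7, −9).
Chord length = distance between (16, 0) and (7, −9) = √162 = 9√2.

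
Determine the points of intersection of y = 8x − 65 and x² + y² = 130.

(7, −9) and (9, 7)

Express y = 8x − 65 and substitute into the circle:
65x² − 1040x + 4095 = 0  ⟹  x² − 16x + 63 = 0
x = 9 or x = 7, giving (9, 7) and (7, −9).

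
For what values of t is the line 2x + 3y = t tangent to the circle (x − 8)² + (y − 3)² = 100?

Tangency holds when the distance from the centre (8, 3) to the line equals the radius 10:
|2·8 + 3·3 − t| / √13 = 10
|t − (25)| = 10√13.

t = 25 ± 10√13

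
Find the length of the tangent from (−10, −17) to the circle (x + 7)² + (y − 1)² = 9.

18

The centre is (−7, 1) and r = 3. The square of the distance from P to the centre is 9 + 324 = 333.
The tangent meets the radius at right angles, so tangent² = |PO|² − r² = 333 − 9 = 324.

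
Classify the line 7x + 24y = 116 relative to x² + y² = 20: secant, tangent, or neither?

neither

Substituting the line into the circle gives 625x² − 1624x + 1936 = 0.
Δ = 2637376 − 4840000 = −2202624.
No real roots: the line does not meet the circle.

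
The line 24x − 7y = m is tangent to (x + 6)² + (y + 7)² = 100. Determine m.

For a tangent, require d(centre, line) = r = 10.
|24·(−6) − 7·(−7) − m| / √625 = 10
|m − (−95)| = 10·25, so m = 155 or m = −345.

m = −345 or m = 155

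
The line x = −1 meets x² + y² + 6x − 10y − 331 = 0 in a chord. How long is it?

The line gives x = −1. Substituting into the circle:
y² − 10y − 336 = 0
y = 24 or y = −14, giving (−1, 24) and (−1, −14).
|(−1, 24) − (−1, −14)| = √((0)² + (38)²) = 38.

38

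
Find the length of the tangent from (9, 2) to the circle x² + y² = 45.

With centre O = (0, 0), |OP|² = 85 and r² = 45.
Power of the point: PT² = |PO|² − r² = 40, so PT = 2√10.

2√10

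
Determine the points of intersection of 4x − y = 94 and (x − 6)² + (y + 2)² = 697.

(17, −26) and (27, 14)

Substitute y = 4x − 94:
17x² − 748x + 7803 = 0  ⟹  x² − 44x + 459 = 0
x = 27 or x = 17, giving (27, 14) and (17, −26).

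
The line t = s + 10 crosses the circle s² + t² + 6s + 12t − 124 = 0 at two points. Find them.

(−16, −6) and (−3, 7)

Express t = s + 10 and substitute into the circle:
2s² + 38s + 96 = 0  ⟹  s² + 19s + 48 = 0
s = −3 or s = −16, giving (−3, 7) and (−16, −6).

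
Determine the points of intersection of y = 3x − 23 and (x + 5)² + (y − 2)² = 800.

(−1, −26) and (15, 22)

Express y = 3x − 23 and substitute into the circle:
10x² − 140x − 150 = 0  ⟹  x² − 14x − 15 = 0
x = 15 or x = −1, giving (15, 22) and (−1, −26).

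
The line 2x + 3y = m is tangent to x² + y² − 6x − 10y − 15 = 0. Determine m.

m = 21 ± 7√13

For a tangent, require d(centre, line) = r = 7.
|2·3 + 3·5 − m| / √13 = 7
|m − (21)| = 7√13.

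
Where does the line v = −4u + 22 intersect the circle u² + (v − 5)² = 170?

Express v = −4u + 22 and substitute into the circle:
17u² − 136u + 119 = 0  ⟹  u² − 8u + 7 = 0
u = 7 or u = 1, giving (7, −6) and (1, 18).

(1, 18) and (7, −6)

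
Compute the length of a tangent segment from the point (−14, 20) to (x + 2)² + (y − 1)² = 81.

2√106

Centre (−2, 1), r² = 81. |PO|² = (−12)² + (19)² = 505.
Power of the point: PT² = |PO|² − r² = 424, so PT = 2√106.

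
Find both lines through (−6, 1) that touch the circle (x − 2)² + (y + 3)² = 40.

Let a tangent through (−6, 1) have slope m. Its distance from (2, −3) must equal 2√10:
(8m − (−4))² = 40(m² + 1)
3m² + 8m − 3 = 0, so m = 1/3 or m = −3.
Through (−6, 1) these give x − 3y = −9 and 3x + y = −17.

x − 3y = −9 and 3x + y = −17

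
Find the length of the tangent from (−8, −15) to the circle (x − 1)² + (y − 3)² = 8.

√397

With centre O = (1, 3), |OP|² = 405 and r² = 8.
Power of the point: PT² = |PO|² − r² = 397, so PT = √397.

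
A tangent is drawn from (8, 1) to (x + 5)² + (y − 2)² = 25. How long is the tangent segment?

The centre is (−5, 2) and r = 5. The square of the distance from P to the centre is 169 + 1 = 170.
Power of the point: PT² = |PO|² − r² = 145, so PT = √145.

√145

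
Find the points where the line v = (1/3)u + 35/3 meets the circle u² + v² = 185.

(−11, 8) and (4, 13)

Express v = (35 + u)/3 and substitute into the circle:
10u² + 70u − 440 = 0  ⟹  u² + 7u − 44 = 0
u = 4 or u = −11, giving (4, 13) and (−11, 8).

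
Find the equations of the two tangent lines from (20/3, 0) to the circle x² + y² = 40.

3x + y = 20 and 3x − y = 20

A line y − (0) = m(x − (20/3)) is tangent when its distance from (0, 0) is 2√10:
(−20/3m − (0))² = 40(m² + 1)
m² − 9 = 0, so m = −3 or m = 3.
Through (20/3, 0) these give 3x + y = 20 and 3x − y = 20.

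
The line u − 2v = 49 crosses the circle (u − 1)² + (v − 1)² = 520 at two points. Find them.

(7, −21) and (15, −17)

Express v = (−49 + u)/2 and substitute into the circle:
5u² − 110u + 525 = 0  ⟹  u² − 22u + 105 = 0
u = 15 or u = 7, giving (15, −17) and (7, −21).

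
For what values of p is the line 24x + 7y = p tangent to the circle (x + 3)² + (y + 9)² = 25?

p = −260 or p = −10

Tangency holds when the distance from the centre (−3, −9) to the line equals the radius 5:
|24·(−3) + 7·(−9) − p| / √625 = 5
|p − (−135)| = 5·25, so p = −10 or p = −260.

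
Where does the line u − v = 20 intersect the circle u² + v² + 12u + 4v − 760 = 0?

Express v = u − 20 and substitute into the circle:
2u² − 24u − 440 = 0  ⟹  u² − 12u − 220 = 0
u = 22 or u = −10, giving (22, 2) and (−10, −30).

(−10, −30) and (22, 2)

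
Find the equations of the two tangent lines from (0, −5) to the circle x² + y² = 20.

A line y − (−5) = m(x − (0)) is tangent when its distance from (0, 0) is 2√5:
[m·(0) − (5)]² = 20(m² + 1)
4m² − 1 = 0, so m = −1/2 or m = 1/2.
Through (0, −5) these give x + 2y = −10 and x − 2y = 10.

x + 2y = −10 and x − 2y = 10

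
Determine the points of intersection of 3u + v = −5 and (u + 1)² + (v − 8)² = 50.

Express v = −3u − 5 and substitute into the circle:
10u² + 80u + 120 = 0  ⟹  u² + 8u + 12 = 0
u = −2 or u = −6, giving (−2, 1) and (−6, 13).

(−6, 13) and (−2, 1)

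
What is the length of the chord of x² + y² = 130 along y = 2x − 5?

From the line, y = 2x − 5. Substituting:
5x² − 20x − 105 = 0  ⟹  x² − 4x − 21 = 0
x = 7 or x = −3, giving (7, 9) and (−3, −11).
Chord length = distance between (7, 9) and (−3, −11) = √500 = 10√5.

10√5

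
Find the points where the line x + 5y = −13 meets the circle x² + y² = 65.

Substitute y = (−13 − x)/5:
26x² + 26x − 1456 = 0  ⟹  x² + x − 56 = 0
x = 7 or x = −8, giving (7, −4) and (−8, −1).

(−8, −1) and (7, −4)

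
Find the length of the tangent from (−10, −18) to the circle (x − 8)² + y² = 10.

√638

Centre (8, 0), r² = 10. |PO|² = (−18)² + (−18)² = 648.
Power of the point: PT² = |PO|² − r² = 638, so PT = √638.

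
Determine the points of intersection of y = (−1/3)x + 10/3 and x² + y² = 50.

(−5, 5) and (7, 1)

Express y = (10 − x)/3 and substitute into the circle:
10x² − 20x − 350 = 0  ⟹  x² − 2x − 35 = 0
x = 7 or x = −5, giving (7, 1) and (−5, 5).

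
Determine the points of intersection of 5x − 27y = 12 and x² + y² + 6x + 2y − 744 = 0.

(−30, −6) and (24, 4)

Express y = (−12 + 5x)/27 and substitute into the circle:
754x² + 4524x − 542880 = 0  ⟹  x² + 6x − 720 = 0
x = 24 or x = −30, giving (24, 4) and (−30, −6).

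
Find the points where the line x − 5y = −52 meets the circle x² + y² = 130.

(−7, 9) and (3, 11)

Express y = (52 + x)/5 and substitute into the circle:
26x² + 104x − 546 = 0  ⟹  x² + 4x − 21 = 0
x = 3 or x = −7, giving (3, 11) and (−7, 9).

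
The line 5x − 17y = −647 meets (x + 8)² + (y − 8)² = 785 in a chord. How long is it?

√314

Centre (−8, 8), r² = 785. Perpendicular distance d from centre to line = |471| / √314 = 471/√314.
Half the chord is √(r² − d²) = √(157/2), so the full chord is √314.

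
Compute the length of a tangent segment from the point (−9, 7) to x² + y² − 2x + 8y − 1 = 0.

The centre is (1, −4) and r = 3√2. The square of the distance from P to the centre is 100 + 121 = 221.
By the tangent–radius right angle, tangent length = √(|PO|² − r²) = √203.

√203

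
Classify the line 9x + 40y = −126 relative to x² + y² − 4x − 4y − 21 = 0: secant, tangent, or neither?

neither

Substituting the line into the circle gives 1681x² − 2692x + 2436 = 0.
Discriminant = (−2692)² − 4·1681·(2436) = −9132800 < 0.
No real roots: the line does not meet the circle.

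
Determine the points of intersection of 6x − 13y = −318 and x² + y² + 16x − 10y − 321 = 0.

(−27, 12) and (−1, 24)

Express y = (318 + 6x)/13 and substitute into the circle:
205x² + 5740x + 5535 = 0  ⟹  x² + 28x + 27 = 0
x = −1 or x = −27, giving (−1, 24) and (−27, 12).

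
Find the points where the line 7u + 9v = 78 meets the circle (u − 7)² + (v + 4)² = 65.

(6, 4) and (15, −3)

Express v = (78 − 7u)/9 and substitute into the circle:
130u² − 2730u + 11700 = 0  ⟹  u² − 21u + 90 = 0
u = 15 or u = 6, giving (15, −3) and (6, 4).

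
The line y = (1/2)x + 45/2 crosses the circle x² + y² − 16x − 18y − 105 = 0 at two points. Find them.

(−1, 22) and (3, 24)

From the line, y = (45 + x)/2. Substituting:
5x² − 10x − 15 = 0  ⟹  x² − 2x − 3 = 0
x = 3 or x = −1, giving (3, 24) and (−1, 22).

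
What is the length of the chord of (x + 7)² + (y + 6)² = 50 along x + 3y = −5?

2√10

Centre (−7, −6), r² = 50. Perpendicular distance d from centre to line = |−20| / √10 = 20/√10.
Half the chord is √(r² − d²) = √(10), so the full chord is 2√10.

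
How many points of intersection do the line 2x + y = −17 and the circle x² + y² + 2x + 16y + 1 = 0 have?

2

Centre (−1, −8), r² = 64. Distance² from centre to line = (7)²/5 = 49/5.
Since d² < r², the line cuts the circle twice.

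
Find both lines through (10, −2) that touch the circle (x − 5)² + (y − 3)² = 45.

Write the tangent as mx − y + (−2 − m·(10)) = 0 and set its distance from the centre to 3√5:
(−5m − (5))² = 45(m² + 1)
2m² − 5m + 2 = 0, so m = 2 or m = 1/2.
With m = 2: 2x − y = 22. With m = 1/2: x − 2y = 14.

2x − y = 22 and x − 2y = 14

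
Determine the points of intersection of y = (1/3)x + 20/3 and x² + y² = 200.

From the line, y = (20 + x)/3. Substituting:
10x² + 40x − 1400 = 0  ⟹  x² + 4x − 140 = 0
x = 10 or x = −14, giving (10, 10) and (−14, 2).

(−14, 2) and (10, 10)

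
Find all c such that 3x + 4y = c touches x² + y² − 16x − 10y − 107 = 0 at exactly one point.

The line touches the circle iff its distance from (8, 5) is 14:
|3·8 + 4·5 − c| / √25 = 14
|c − (44)| = 14·5, so c = 114 or c = −26.

c = −26 or c = 114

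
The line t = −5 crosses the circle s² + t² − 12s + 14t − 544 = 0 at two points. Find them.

From the line, t = −5. Substituting:
s² − 12s − 589 = 0
s = 31 or s = −19, giving (31, −5) and (−19, −5).

(−19, −5) and (31, −5)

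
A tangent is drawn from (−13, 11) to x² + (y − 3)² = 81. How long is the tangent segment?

With centre O = (0, 3), |OP|² = 233 and r² = 81.
The tangent meets the radius at right angles, so tangent² = |PO|² − r² = 233 − 81 = 152.

2√38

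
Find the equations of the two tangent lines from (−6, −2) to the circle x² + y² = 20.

x + 2y = −10 and 2x − y = −10

Write the tangent as mx − y + (−2 − m·(−6)) = 0 and set its distance from the centre to 2√5:
(6m − (2))² = 20(m² + 1)
2m² − 3m − 2 = 0, so m = −1/2 or m = 2.
Through (−6, −2) these give x + 2y = −10 and 2x − y = −10.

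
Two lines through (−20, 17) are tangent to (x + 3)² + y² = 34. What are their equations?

Write the tangent as mx − y + (17 − m·(−20)) = 0 and set its distance from the centre to √34:
[m·(17) − (−17)]² = 34(m² + 1)
15m² + 34m + 15 = 0, so m = −3/5 or m = −5/3.
With m = −3/5: 3x + 5y = 25. With m = −5/3: 5x + 3y = −49.

3x + 5y = 25 and 5x + 3y = −49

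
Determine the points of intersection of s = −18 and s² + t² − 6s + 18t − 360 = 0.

The line gives s = −18. Substituting into the circle:
t² + 18t + 72 = 0
t = −6 or t = −12, giving (−18, −6) and (−18, −12).

(−18, −12) and (−18, −6)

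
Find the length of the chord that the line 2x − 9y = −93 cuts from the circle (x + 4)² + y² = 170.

2√85

Express y = (93 + 2x)/9 and substitute into the circle:
85x² + 1020x − 3825 = 0  ⟹  x² + 12x − 45 = 0
x = 3 or x = −15, giving (3, 11) and (−15, 7).
|(3, 11) − (−15, 7)| = √((18)² + (4)²) = 2√85.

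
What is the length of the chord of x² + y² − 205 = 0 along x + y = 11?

17√2

Substitute y = −x + 11:
2x² − 22x − 84 = 0  ⟹  x² − 11x − 42 = 0
x = 14 or x = −3, giving (14, −3) and (−3, 14).
Chord length = distance between (14, −3) and (−3, 14) = √578 = 17√2.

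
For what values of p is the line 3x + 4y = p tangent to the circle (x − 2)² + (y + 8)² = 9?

p = −41 or p = −11

For a tangent, require d(centre, line) = r = 3.
|3·2 + 4·(−8) − p| / √25 = 3
|p − (−26)| = 3·5, so p = −11 or p = −41.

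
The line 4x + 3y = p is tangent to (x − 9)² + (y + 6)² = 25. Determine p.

For a tangent, require d(centre, line) = r = 5.
|4·9 + 3·(−6) − p| / √25 = 5
|p − (18)| = 5·5, so p = 43 or p = −7.

p = −7 or p = 43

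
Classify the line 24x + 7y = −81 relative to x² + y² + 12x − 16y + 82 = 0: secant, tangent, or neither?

secant

Substituting the line into the circle gives 625x² + 7164x + 19651 = 0.
Discriminant = (7164)² − 4·625·(19651) = 2195396 > 0.
Two real roots: the line is a secant.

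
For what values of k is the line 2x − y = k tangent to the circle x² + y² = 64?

The line touches the circle iff its distance from (0, 0) is 8:
|2·0 − 1·0 − k| / √5 = 8
|k| = 8√5.

k = ±8√5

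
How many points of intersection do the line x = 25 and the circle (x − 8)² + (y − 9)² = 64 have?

0

Substituting the line into the circle gives y² − 18y + 306 = 0.
Δ = 324 − 1224 = −900.
No real roots: the line does not meet the circle.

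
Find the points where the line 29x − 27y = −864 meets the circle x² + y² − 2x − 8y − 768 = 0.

(−27, 3) and (0, 32)

Express y = (864 + 29x)/27 and substitute into the circle:
1570x² + 42390x = 0  ⟹  x² + 27x = 0
x = 0 or x = −27, giving (0, 32) and (−27, 3).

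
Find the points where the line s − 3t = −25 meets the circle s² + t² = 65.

From the line, t = (25 + s)/3. Substituting:
10s² + 50s + 40 = 0  ⟹  s² + 5s + 4 = 0
s = −1 or s = −4, giving (−1, 8) and (−4, 7).

(−4, 7) and (−1, 8)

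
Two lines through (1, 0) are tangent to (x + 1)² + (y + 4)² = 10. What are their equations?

x − 3y = 1 and 3x + y = 3

Write the tangent as mx − y + (0 − m·(1)) = 0 and set its distance from the centre to √10:
(−2m − (−4))² = 10(m² + 1)
3m² + 8m − 3 = 0, so m = 1/3 or m = −3.
Through (1, 0) these give x − 3y = 1 and 3x + y = 3.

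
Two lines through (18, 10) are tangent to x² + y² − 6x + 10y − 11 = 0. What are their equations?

Write the tangent as mx − y + (10 − m·(18)) = 0 and set its distance from the centre to 3√5:
[m·(−15) − (−15)]² = 45(m² + 1)
2m² − 5m + 2 = 0, so m = 2 or m = 1/2.
Through (18, 10) these give 2x − y = 26 and x − 2y = −2.

2x − y = 26 and x − 2y = −2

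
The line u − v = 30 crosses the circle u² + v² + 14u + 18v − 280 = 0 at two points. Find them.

(4, −26) and (10, −20)

Substitute v = u − 30:
2u² − 28u + 80 = 0  ⟹  u² − 14u + 40 = 0
u = 10 or u = 4, giving (10, −20) and (4, −26).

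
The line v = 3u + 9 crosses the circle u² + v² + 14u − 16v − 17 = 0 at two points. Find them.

(−4, −3) and (2, 15)

From the line, v = 3u + 9. Substituting:
10u² + 20u − 80 = 0  ⟹  u² + 2u − 8 = 0
u = 2 or u = −4, giving (2, 15) and (−4, −3).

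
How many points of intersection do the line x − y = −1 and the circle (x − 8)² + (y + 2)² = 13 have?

Substituting the line into the circle gives 2x² − 10x + 60 = 0.
Δ = 100 − 480 = −380.
No real roots: the line does not meet the circle.

0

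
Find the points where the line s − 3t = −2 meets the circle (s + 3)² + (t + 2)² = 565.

(−26, −8) and (19, 7)

From the line, t = (2 + s)/3. Substituting:
10s² + 70s − 4940 = 0  ⟹  s² + 7s − 494 = 0
s = 19 or s = −26, giving (19, 7) and (−26, −8).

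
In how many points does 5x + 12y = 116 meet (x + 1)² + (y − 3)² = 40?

Substituting the line into the circle gives 169x² − 512x + 784 = 0.
Discriminant = (−512)² − 4·169·(784) = −267840 < 0.
No real roots: the line does not meet the circle.

0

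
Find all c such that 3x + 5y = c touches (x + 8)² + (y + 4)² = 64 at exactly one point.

Tangency holds when the distance from the centre (−8, −4) to the line equals the radius 8:
|3·(−8) + 5·(−4) − c| / √34 = 8
|c − (−44)| = 8√34.

c = −44 ± 8√34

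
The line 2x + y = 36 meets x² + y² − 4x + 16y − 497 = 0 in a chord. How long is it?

14√5

The distance from (2, −8) to the line is 40/√5, and r² = 565.
Half the chord is √(r² − d²) = √(245), so the full chord is 14√5.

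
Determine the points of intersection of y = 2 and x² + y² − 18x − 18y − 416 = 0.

Express y = 2 and substitute into the circle:
x² − 18x − 448 = 0
x = 32 or x = −14, giving (32, 2) and (−14, 2).

(−14, 2) and (32, 2)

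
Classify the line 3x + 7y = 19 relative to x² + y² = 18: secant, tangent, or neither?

secant

Substituting the line into the circle gives 58x² − 114x − 521 = 0.
Δ = 12996 − (−120872) = 133868.
Two real roots: the line is a secant.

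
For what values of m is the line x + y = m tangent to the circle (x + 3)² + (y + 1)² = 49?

m = −4 ± 7√2

For a tangent, require d(centre, line) = r = 7.
|1·(−3) + 1·(−1) − m| / √2 = 7
|m − (−4)| = 7√2.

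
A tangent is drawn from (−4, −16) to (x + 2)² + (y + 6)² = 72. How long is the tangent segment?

With centre O = (−2, −6), |OP|² = 104 and r² = 72.
By the tangent–radius right angle, tangent length = √(|PO|² − r²) = √32 = 4√2.

4√2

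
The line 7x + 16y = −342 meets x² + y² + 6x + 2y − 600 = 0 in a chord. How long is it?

Substitute y = (−342 − 7x)/16:
305x² + 6100x − 47580 = 0  ⟹  x² + 20x − 156 = 0
x = 6 or x = −26, giving (6, −24) and (−26, −10).
|(6, −24) − (−26, −10)| = √((32)² + (−14)²) = 2√305.

2√305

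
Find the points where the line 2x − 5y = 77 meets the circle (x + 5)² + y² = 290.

(−4, −17) and (6, −13)

Express y = (−77 + 2x)/5 and substitute into the circle:
29x² − 58x − 696 = 0  ⟹  x² − 2x − 24 = 0
x = 6 or x = −4, giving (6, −13) and (−4, −17).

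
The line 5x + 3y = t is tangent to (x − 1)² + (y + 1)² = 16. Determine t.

t = 2 ± 4√34

The line touches the circle iff its distance from (1, −1) is 4:
|5·1 + 3·(−1) − t| / √34 = 4
|t − (2)| = 4√34.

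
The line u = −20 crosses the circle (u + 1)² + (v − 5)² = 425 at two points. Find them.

The line gives u = −20. Substituting into the circle:
v² − 10v − 39 = 0
v = 13 or v = −3, giving (−20, 13) and (−20, −3).

(−20, −3) and (−20, 13)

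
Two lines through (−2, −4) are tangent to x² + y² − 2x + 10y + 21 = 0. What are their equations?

2x + y = −8 and x − 2y = 6

A line y − (−4) = m(x − (−2)) is tangent when its distance from (1, −5) is √5:
[m·(3) − (−1)]² = 5(m² + 1)
2m² + 3m − 2 = 0, so m = −2 or m = 1/2.
Through (−2, −4) these give 2x + y = −8 and x − 2y = 6.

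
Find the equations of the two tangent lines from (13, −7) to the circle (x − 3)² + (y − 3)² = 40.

3x + y = 32 and x + 3y = −8

Write the tangent as mx − y + (−7 − m·(13)) = 0 and set its distance from the centre to 2√10:
[m·(−10) − (10)]² = 40(m² + 1)
3m² + 10m + 3 = 0, so m = −3 or m = −1/3.
Through (13, −7) these give 3x + y = 32 and x + 3y = −8.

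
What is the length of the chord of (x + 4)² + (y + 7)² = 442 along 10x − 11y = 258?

Centre (−4, −7), r² = 442. Perpendicular distance d from centre to line = |−221| / √221 = 221/√221.
Chord = 2√(r² − d²) = 2·√(221) = 2√221.

2√221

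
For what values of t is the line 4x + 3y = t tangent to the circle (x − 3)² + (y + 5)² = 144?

Tangency holds when the distance from the centre (3, −5) to the line equals the radius 12:
|4·3 + 3·(−5) − t| / √25 = 12
|t − (−3)| = 12·5, so t = 57 or t = −63.

t = −63 or t = 57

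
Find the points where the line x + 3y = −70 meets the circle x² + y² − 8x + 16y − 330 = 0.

Express y = (−70 − x)/3 and substitute into the circle:
10x² + 20x − 1430 = 0  ⟹  x² + 2x − 143 = 0
x = 11 or x = −13, giving (11, −27) and (−13, −19).

(−13, −19) and (11, −27)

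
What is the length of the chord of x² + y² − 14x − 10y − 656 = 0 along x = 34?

2

Centre (7, 5), r² = 730. Perpendicular distance d from centre to line = |−27| / √1 = 27.
Half the chord is √(r² − d²) = √(1), so the full chord is 2.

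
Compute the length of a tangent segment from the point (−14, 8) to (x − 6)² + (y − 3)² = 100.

With centre O = (6, 3), |OP|² = 425 and r² = 100.
By the tangent–radius right angle, tangent length = √(|PO|² − r²) = √325 = 5√13.

5√13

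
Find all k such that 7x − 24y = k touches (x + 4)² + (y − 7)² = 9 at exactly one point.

k = −271 or k = −121

Tangency holds when the distance from the centre (−4, 7) to the line equals the radius 3:
|7·(−4) − 24·7 − k| / √625 = 3
|k − (−196)| = 3·25, so k = −121 or k = −271.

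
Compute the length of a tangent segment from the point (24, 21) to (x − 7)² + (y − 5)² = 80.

√465

Centre (7, 5), r² = 80. |PO|² = (17)² + (16)² = 545.
Power of the point: PT² = |PO|² − r² = 465, so PT = √465.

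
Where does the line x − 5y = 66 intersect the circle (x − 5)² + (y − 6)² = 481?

Substitute y = (−66 + x)/5:
26x² − 442x − 2184 = 0  ⟹  x² − 17x − 84 = 0
x = 21 or x = −4, giving (21, −9) and (−4, −14).

(−4, −14) and (21, −9)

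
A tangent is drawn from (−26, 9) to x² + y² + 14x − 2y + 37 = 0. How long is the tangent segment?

The centre is (−7, 1) and r = √13. The square of the distance from P to the centre is 361 + 64 = 425.
Power of the point: PT² = |PO|² − r² = 412, so PT = 2√103.

2√103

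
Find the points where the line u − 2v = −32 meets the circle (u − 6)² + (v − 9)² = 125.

(−4, 14) and (8, 20)

From the line, v = (32 + u)/2. Substituting:
5u² − 20u − 160 = 0  ⟹  u² − 4u − 32 = 0
u = 8 or u = −4, giving (8, 20) and (−4, 14).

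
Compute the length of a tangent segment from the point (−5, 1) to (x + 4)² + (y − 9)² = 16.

Centre (−4, 9), r² = 16. |PO|² = (−1)² + (−8)² = 65.
Power of the point: PT² = |PO|² − r² = 49, so PT = 7.

7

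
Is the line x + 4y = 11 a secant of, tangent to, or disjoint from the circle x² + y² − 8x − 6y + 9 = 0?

secant

d² = (1·4 + 4·3 − (11))²/17 = 25/17; r² = 16.
Since d² < r², the line cuts the circle twice.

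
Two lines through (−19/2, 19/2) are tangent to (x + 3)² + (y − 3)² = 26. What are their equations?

5x + y = −38 and x + 5y = 38

A line y − (19/2) = m(x − (−19/2)) is tangent when its distance from (−3, 3) is √26:
[m·(13/2) − (−13/2)]² = 26(m² + 1)
5m² + 26m + 5 = 0, so m = −5 or m = −1/5.
Through (−19/2, 19/2) these give 5x + y = −38 and x + 5y = 38.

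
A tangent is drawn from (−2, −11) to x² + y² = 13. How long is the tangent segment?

Centre (0, 0), r² = 13. |PO|² = (−2)² + (−11)² = 125.
The tangent meets the radius at right angles, so tangent² = |PO|² − r² = 125 − 13 = 112.

4√7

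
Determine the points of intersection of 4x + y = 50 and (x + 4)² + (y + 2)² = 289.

Express y = −4x + 50 and substitute into the circle:
17x² − 408x + 2431 = 0  ⟹  x² − 24x + 143 = 0
x = 13 or x = 11, giving (13, −2) and (11, 6).

(11, 6) and (13, −2)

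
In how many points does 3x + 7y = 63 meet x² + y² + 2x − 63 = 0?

Centre (−1, 0), r² = 64. Distance² from centre to line = (−66)²/58 = 2178/29.
Since d² > r², the line lies outside the circle.

0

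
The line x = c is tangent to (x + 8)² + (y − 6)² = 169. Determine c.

The line touches the circle iff its distance from (−8, 6) is 13:
|1·(−8) + 0·6 − c| / √1 = 13
|c − (−8)| = 13, so c = 5 or c = −21.

c = −21 or c = 5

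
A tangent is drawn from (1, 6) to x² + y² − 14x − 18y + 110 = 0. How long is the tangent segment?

The centre is (7, 9) and r = 2√5. The square of the distance from P to the centre is 36 + 9 = 45.
By the tangent–radius right angle, tangent length = √(|PO|² − r²) = √25 = 5.

5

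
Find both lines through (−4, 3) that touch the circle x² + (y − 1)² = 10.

3x + y = −9 and x − 3y = −13

Write the tangent as mx − y + (3 − m·(−4)) = 0 and set its distance from the centre to √10:
(4m − (−2))² = 10(m² + 1)
3m² + 8m − 3 = 0, so m = −3 or m = 1/3.
With m = −3: 3x + y = −9. With m = 1/3: x − 3y = −13.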